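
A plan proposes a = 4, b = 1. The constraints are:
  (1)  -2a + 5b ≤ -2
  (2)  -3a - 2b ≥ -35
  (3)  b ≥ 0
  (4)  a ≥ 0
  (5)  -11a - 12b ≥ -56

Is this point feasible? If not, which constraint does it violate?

(1): -3 ≤ -2 ✓
(2): -14 ≥ -35 ✓
(3): 1 ≥ 0 ✓
(4): 4 ≥ 0 ✓
(5): -56 ≥ -56 ✓

feasible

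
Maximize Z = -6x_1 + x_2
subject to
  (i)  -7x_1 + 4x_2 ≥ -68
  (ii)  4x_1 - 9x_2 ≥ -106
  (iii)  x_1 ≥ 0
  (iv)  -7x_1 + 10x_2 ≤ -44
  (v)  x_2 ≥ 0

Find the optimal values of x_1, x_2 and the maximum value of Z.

Extreme points and Z = -6x_1 + x_2:
  (12, 4) → Z = -68
  (68/7, 0) → Z = -408/7
  (44/7, 0) → Z = -264/7

The binding constraints are -7x_1 + 10x_2 = -44 and x_2 = 0.
Solving simultaneously gives x_1 = 44/7, x_2 = 0.

x_1 = 44/7, x_2 = 0, maximum Z = -264/7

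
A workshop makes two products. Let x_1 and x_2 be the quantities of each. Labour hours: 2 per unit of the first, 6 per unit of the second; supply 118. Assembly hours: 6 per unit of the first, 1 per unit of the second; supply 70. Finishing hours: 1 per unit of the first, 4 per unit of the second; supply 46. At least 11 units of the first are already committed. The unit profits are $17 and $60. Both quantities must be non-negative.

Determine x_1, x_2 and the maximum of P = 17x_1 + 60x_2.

Corner points and P = 17x_1 + 60x_2:
  (35/3, 0) → P = 595/3
  (11, 0) → P = 187
  (11, 4) → P = 427

The binding constraints are 6x_1 + x_2 = 70 and x_1 = 11.
Solving simultaneously gives x_1 = 11, x_2 = 4.

x_1 = 11, x_2 = 4, maximum P = 427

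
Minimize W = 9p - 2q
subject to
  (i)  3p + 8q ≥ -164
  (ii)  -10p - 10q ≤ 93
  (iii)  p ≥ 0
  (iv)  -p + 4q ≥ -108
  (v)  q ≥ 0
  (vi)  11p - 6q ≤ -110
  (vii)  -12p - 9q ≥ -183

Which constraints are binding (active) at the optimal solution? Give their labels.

(iii) and (vii)

Vertices and W = 9p - 2q:
  (0, 55/3) → W = -110/3
  (0, 61/3) → W = -122/3
  (12/19, 1111/57) → W = -1898/57

The minimum is at (0, 61/3). Substituting into each constraint, equality holds for (iii) and (vii); the remaining constraints have slack.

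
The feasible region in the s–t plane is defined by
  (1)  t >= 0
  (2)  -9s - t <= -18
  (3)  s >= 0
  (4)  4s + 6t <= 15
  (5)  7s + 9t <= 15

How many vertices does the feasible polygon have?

Of the 10 pairwise boundary intersections, those satisfying every inequality are:
  (2, 0)
  (15/7, 0)
  (147/74, 9/74)

3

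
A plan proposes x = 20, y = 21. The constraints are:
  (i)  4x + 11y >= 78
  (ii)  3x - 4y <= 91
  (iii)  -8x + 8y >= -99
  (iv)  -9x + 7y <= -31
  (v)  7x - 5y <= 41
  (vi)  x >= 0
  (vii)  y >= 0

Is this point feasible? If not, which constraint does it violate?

feasible

(i): 311 ≥ 78 ✓
(ii): -24 ≤ 91 ✓
(iii): 8 ≥ -99 ✓
(iv): -33 ≤ -31 ✓
(v): 35 ≤ 41 ✓
(vi): 20 ≥ 0 ✓
(vii): 21 ≥ 0 ✓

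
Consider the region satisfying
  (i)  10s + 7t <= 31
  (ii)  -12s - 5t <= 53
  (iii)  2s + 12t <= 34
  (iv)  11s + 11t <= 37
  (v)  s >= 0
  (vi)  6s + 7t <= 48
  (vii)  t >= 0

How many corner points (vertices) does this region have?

Pairwise boundary intersections that survive every other constraint:
  (82/33, 29/33)
  (31/10, 0)
  (7/11, 30/11)
  (0, 17/6)
  (0, 0)

5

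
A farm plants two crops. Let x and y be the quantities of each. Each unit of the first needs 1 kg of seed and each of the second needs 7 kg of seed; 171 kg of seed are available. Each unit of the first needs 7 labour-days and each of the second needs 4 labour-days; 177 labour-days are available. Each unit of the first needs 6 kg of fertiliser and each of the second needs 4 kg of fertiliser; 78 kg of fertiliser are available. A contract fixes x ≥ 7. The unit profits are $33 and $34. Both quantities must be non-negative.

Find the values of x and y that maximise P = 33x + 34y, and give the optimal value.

Corner points and P = 33x + 34y:
  (13, 0) → P = 429
  (7, 0) → P = 231
  (7, 9) → P = 537

The binding constraints are 6x + 4y = 78 and x = 7.
Solving simultaneously gives x = 7, y = 9.

x = 7, y = 9, maximum P = 537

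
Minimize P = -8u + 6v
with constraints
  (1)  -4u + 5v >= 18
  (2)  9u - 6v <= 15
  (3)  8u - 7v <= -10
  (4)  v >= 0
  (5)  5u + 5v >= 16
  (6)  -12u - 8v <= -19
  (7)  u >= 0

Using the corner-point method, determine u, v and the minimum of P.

The feasible region is unbounded (it extends along (0, 1), (2, 3)), but P strictly increases along every unbounded feasible direction, so there is no improving ray and the minimum is attained at a vertex.

At the optimal vertex, 9u - 6v = 15 and 8u - 7v = -10.
Solving simultaneously gives u = 11, v = 14.

u = 11, v = 14, minimum P = -4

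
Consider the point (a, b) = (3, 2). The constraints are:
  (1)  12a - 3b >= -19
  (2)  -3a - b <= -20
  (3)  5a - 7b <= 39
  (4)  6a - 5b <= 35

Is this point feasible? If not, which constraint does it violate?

not feasible — violates (2)

Constraint (2): -3a - b = -11, which is not ≤ -20. All other constraints are satisfied.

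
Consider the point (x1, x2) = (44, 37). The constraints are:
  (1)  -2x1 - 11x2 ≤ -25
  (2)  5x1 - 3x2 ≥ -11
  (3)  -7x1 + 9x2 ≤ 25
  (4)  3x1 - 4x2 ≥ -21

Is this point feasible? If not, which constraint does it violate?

feasible

(1): -495 ≤ -25 ✓
(2): 109 ≥ -11 ✓
(3): 25 ≤ 25 ✓
(4): -16 ≥ -21 ✓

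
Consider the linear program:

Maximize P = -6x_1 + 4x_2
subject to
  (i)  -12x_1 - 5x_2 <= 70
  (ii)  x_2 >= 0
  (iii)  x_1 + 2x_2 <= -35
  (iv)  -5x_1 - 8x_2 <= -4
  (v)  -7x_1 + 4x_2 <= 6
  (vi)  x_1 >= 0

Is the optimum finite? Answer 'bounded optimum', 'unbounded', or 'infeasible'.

infeasible

The boundaries x_2 = 0 and -5x_1 - 8x_2 = -4 meet at (4/5, 0), but that point violates x_1 + 2x_2 ≤ -35. Every candidate vertex is excluded by some other constraint, so the feasible region is empty.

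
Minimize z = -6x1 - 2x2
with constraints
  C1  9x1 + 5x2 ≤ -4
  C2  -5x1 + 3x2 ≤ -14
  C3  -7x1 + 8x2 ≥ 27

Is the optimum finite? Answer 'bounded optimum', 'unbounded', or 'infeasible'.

infeasible

The boundaries 9x1 + 5x2 = -4 and -5x1 + 3x2 = -14 meet at (29/26, -73/26), but that point violates -7x1 + 8x2 ≥ 27. Every candidate vertex is excluded by some other constraint, so the feasible region is empty.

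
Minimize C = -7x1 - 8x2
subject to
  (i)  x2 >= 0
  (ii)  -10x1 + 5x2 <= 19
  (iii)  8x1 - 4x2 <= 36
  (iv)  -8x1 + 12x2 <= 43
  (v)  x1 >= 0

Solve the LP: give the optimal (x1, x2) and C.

Feasible corners and C = -7x1 - 8x2:
  (9/2, 0) → C = -63/2
  (0, 0) → C = 0
  (151/16, 79/8) → C = -2321/16
  (0, 43/12) → C = -86/3

The optimum lies where 8x1 - 4x2 = 36 and -8x1 + 12x2 = 43.
Solving simultaneously gives x1 = 151/16, x2 = 79/8.

x1 = 151/16, x2 = 79/8, minimum C = -2321/16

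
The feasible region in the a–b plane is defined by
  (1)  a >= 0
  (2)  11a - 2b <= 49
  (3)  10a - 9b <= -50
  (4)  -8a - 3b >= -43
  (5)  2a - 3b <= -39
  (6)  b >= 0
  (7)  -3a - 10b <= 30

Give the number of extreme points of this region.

The feasible vertices (each the meet of two boundaries and inside every other half-plane) are:
  (0, 43/3)
  (0, 13)
  (2/5, 199/15)

3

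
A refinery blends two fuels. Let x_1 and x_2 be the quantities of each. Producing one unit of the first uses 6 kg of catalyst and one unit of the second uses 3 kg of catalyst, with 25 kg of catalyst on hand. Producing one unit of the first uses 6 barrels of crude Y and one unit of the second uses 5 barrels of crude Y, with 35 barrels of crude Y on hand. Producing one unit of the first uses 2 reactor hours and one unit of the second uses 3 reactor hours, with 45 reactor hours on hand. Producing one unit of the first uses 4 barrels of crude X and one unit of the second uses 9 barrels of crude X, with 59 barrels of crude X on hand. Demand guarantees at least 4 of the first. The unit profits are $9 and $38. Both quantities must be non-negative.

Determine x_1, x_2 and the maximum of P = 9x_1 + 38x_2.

x_1 = 4, x_2 = 1/3, maximum P = 146/3

Extreme points and P = 9x_1 + 38x_2:
  (25/6, 0) → P = 75/2
  (4, 0) → P = 36
  (4, 1/3) → P = 146/3

At the optimal vertex, 6x_1 + 3x_2 = 25 and x_1 = 4.
Solving simultaneously gives x_1 = 4, x_2 = 1/3.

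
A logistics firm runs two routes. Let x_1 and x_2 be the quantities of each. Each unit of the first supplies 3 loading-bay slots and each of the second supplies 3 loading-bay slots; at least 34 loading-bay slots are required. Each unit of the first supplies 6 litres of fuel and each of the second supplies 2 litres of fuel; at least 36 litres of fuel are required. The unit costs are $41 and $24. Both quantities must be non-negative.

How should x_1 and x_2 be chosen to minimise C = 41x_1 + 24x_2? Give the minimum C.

x_1 = 10/3, x_2 = 8, minimum C = 986/3

Extreme points and C = 41x_1 + 24x_2:
  (0, 18) → C = 432
  (34/3, 0) → C = 1394/3
  (10/3, 8) → C = 986/3
The feasible region is unbounded (it extends along (0, 1), (1, 0)), but C strictly increases along every unbounded feasible direction, so there is no improving ray and the minimum is attained at a vertex.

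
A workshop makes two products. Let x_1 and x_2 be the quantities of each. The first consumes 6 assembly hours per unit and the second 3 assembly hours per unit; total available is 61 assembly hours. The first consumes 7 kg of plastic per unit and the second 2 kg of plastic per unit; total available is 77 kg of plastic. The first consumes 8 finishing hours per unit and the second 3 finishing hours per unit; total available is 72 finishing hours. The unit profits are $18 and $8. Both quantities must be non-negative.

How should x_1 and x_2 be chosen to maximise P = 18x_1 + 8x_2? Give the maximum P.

Extreme points and P = 18x_1 + 8x_2:
  (0, 0) → P = 0
  (0, 61/3) → P = 488/3
  (9, 0) → P = 162
  (11/2, 28/3) → P = 521/3

The binding constraints are 6x_1 + 3x_2 = 61 and 8x_1 + 3x_2 = 72.
Solving simultaneously gives x_1 = 11/2, x_2 = 28/3.

x_1 = 11/2, x_2 = 28/3, maximum P = 521/3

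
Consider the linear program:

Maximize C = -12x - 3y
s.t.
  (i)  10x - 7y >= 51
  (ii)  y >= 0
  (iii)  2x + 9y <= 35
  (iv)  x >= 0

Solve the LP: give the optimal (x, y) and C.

x = 51/10, y = 0, maximum C = -306/5

Vertices and C = -12x - 3y:
  (51/10, 0) → C = -306/5
  (88/13, 31/13) → C = -1149/13
  (35/2, 0) → C = -210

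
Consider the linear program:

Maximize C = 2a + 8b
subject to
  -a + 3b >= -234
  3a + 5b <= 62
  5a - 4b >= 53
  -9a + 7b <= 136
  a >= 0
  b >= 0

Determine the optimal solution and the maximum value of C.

a = 513/37, b = 151/37, maximum C = 2234/37

Corner points and C = 2a + 8b:
  (513/37, 151/37) → C = 2234/37
  (62/3, 0) → C = 124/3
  (53/5, 0) → C = 106/5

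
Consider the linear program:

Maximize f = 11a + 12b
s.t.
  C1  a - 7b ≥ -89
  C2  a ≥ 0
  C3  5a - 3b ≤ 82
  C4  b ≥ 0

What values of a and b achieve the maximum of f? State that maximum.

Corner points and f = 11a + 12b:
  (0, 89/7) → f = 1068/7
  (841/32, 527/32) → f = 15575/32
  (0, 0) → f = 0
  (82/5, 0) → f = 902/5

The optimum lies where a - 7b = -89 and 5a - 3b = 82.
Solving simultaneously gives a = 841/32, b = 527/32.

a = 841/32, b = 527/32, maximum f = 15575/32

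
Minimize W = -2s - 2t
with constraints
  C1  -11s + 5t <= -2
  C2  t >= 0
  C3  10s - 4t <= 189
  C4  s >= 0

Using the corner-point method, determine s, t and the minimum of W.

s = 937/6, t = 2059/6, minimum W = -2996/3

Extreme points and W = -2s - 2t:
  (2/11, 0) → W = -4/11
  (937/6, 2059/6) → W = -2996/3
  (189/10, 0) → W = -189/5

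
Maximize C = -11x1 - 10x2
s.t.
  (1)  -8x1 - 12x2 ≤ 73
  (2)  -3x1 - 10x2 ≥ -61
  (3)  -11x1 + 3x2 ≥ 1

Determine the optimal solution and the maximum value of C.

Feasible corners and C = -11x1 - 10x2:
  (-731/22, 707/44) → C = 2253/11
  (-77/52, -265/52) → C = 269/4
  (173/119, 674/119) → C = -8643/119

x1 = -731/22, x2 = 707/44, maximum C = 2253/11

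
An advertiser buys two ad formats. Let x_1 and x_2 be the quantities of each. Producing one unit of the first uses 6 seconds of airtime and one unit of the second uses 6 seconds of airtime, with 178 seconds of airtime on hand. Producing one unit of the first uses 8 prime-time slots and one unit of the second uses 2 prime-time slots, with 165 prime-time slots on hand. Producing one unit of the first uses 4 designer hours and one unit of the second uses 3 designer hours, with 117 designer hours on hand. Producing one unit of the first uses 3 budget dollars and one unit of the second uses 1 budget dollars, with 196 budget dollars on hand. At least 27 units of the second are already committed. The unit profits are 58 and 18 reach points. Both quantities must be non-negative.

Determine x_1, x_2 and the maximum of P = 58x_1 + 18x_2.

x_1 = 8/3, x_2 = 27, maximum P = 1922/3

Vertices and P = 58x_1 + 18x_2:
  (0, 89/3) → P = 534
  (0, 27) → P = 486
  (8/3, 27) → P = 1922/3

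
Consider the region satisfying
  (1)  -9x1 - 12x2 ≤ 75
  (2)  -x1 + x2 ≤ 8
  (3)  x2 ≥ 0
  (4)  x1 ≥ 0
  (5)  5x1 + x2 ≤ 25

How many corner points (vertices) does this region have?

Intersecting each pair of boundary lines and keeping only the points that satisfy every inequality leaves:
  (0, 8)
  (17/6, 65/6)
  (0, 0)
  (5, 0)

4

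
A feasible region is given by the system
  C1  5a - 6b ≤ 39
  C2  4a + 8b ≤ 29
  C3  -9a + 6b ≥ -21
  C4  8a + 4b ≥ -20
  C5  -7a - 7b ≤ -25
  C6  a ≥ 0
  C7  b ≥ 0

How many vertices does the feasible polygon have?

Pairwise boundary intersections that survive every other constraint:
  (57/16, 59/32)
  (0, 29/8)
  (99/35, 26/35)
  (0, 25/7)

4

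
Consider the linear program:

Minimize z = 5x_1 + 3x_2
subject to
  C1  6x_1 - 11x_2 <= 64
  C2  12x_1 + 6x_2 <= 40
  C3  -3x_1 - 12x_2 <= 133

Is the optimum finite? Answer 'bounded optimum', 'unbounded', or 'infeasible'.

unbounded

From the feasible point (103/21, -22/7), moving in the direction (-12, 3) keeps every constraint satisfied while z decreases without bound.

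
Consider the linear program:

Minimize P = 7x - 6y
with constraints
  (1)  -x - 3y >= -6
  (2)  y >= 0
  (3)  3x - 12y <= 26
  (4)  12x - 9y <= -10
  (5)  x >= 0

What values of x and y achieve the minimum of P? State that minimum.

Corner points and P = 7x - 6y:
  (8/15, 82/45) → P = -36/5
  (0, 2) → P = -12
  (0, 10/9) → P = -20/3

x = 0, y = 2, minimum P = -12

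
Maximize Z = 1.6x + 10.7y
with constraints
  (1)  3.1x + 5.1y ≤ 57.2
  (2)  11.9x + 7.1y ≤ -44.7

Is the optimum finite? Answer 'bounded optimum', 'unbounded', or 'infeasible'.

unbounded

From the feasible point (-63409/3868, 81925/3868), moving in the direction (-5.1, 3.1) keeps every constraint satisfied while Z increases without bound.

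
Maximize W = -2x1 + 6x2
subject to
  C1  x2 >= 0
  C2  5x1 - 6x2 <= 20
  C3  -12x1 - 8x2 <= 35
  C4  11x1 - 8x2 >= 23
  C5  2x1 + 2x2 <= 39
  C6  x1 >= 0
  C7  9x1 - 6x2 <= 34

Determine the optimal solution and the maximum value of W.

x1 = 179/19, x2 = 383/38, maximum W = 791/19

Corner points and W = -2x1 + 6x2:
  (23/11, 0) → W = -46/11
  (34/9, 0) → W = -68/9
  (179/19, 383/38) → W = 791/19
  (151/15, 283/30) → W = 547/15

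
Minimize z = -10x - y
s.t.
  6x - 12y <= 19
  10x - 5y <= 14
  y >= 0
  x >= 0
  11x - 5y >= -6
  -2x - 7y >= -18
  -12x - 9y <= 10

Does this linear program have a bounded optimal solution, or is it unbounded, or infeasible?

Feasible corners and z = -10x - y:
  (7/5, 0) → z = -14
  (47/20, 19/10) → z = -127/5
  (0, 0) → z = 0
  (0, 6/5) → z = -6/5
  (16/29, 70/29) → z = -230/29
The feasible region has finitely many vertices and no improving ray; the minimum is -127/5 at (47/20, 19/10).

bounded optimum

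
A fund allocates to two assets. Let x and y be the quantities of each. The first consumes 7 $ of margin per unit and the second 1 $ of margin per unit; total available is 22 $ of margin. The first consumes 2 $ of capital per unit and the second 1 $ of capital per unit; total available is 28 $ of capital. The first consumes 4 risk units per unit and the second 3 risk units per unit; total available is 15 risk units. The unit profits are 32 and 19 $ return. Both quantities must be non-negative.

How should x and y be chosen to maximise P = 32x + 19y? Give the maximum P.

x = 3, y = 1, maximum P = 115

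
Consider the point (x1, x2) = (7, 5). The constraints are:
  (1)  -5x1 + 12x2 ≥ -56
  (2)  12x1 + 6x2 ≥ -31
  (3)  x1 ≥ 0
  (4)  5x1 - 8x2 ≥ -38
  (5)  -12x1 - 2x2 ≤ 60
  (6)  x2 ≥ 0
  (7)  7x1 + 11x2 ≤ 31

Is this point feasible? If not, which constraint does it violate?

not feasible — violates (7)

Constraint (7): 7x1 + 11x2 = 104, which is not ≤ 31. All other constraints are satisfied.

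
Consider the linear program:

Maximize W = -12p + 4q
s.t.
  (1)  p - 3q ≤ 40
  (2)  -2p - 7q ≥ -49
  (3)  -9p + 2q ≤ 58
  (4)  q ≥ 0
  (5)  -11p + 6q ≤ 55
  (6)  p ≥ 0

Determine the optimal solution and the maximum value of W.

Corner points and W = -12p + 4q:
  (49/2, 0) → W = -294
  (0, 7) → W = 28
  (0, 0) → W = 0

The binding constraints are -2p - 7q = -49 and p = 0.
Solving simultaneously gives p = 0, q = 7.

p = 0, q = 7, maximum W = 28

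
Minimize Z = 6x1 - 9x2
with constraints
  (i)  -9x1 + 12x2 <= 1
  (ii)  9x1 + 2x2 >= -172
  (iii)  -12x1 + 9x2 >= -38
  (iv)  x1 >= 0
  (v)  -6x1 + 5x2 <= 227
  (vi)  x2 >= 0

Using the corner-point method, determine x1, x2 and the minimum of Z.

At the optimal vertex, -9x1 + 12x2 = 1 and -12x1 + 9x2 = -38.
Solving simultaneously gives x1 = 155/21, x2 = 118/21.

x1 = 155/21, x2 = 118/21, minimum Z = -44/7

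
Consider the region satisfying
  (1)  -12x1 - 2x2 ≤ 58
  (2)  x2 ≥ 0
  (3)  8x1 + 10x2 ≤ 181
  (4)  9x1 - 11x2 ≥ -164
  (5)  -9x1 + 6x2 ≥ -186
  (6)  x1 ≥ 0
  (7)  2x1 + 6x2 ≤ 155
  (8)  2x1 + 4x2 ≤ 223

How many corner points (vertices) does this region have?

The feasible vertices (each the meet of two boundaries and inside every other half-plane) are:
  (62/3, 0)
  (0, 0)
  (351/178, 2941/178)
  (491/23, 47/46)
  (0, 164/11)

5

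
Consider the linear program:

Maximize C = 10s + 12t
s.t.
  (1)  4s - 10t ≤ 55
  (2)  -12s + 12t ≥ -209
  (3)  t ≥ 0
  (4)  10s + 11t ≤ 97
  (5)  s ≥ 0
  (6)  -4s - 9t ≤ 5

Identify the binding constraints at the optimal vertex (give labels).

(4) and (5)

Extreme points and C = 10s + 12t:
  (97/10, 0) → C = 97
  (0, 0) → C = 0
  (0, 97/11) → C = 1164/11

The maximum is at (0, 97/11). Substituting into each constraint, equality holds for (4) and (5); the remaining constraints have slack.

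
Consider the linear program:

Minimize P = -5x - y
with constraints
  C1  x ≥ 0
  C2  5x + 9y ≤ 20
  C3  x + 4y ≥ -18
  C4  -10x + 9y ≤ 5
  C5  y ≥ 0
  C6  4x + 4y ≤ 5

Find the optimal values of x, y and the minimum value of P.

Corner points and P = -5x - y:
  (0, 5/9) → P = -5/9
  (0, 0) → P = 0
  (25/76, 35/38) → P = -195/76
  (5/4, 0) → P = -25/4

The optimum lies where y = 0 and 4x + 4y = 5.
Solving simultaneously gives x = 5/4, y = 0.

x = 5/4, y = 0, minimum P = -25/4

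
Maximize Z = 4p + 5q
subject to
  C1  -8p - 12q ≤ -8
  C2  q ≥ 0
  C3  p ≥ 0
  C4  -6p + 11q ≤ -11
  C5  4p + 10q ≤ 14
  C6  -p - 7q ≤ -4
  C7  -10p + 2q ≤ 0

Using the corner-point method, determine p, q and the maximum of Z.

p = 29/9, q = 1/9, maximum Z = 121/9

At the optimal vertex, 4p + 10q = 14 and -p - 7q = -4.
Solving simultaneously gives p = 29/9, q = 1/9.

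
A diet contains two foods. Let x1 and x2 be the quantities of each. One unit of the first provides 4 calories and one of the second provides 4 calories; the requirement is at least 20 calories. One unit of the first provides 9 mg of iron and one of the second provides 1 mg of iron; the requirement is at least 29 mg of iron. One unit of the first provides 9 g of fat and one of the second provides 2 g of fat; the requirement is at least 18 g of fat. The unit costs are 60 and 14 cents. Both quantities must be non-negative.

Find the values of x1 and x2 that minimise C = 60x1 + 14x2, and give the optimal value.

x1 = 3, x2 = 2, minimum C = 208

Corner points and C = 60x1 + 14x2:
  (0, 29) → C = 406
  (5, 0) → C = 300
  (3, 2) → C = 208
The feasible region is unbounded (it extends along (0, 1), (1, 0)), but C strictly increases along every unbounded feasible direction, so there is no improving ray and the minimum is attained at a vertex.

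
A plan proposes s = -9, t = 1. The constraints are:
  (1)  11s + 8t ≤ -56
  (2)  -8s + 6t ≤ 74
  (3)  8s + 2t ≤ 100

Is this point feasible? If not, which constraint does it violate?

not feasible — violates (2)

Constraint (2): -8s + 6t = 78, which is not ≤ 74. All other constraints are satisfied.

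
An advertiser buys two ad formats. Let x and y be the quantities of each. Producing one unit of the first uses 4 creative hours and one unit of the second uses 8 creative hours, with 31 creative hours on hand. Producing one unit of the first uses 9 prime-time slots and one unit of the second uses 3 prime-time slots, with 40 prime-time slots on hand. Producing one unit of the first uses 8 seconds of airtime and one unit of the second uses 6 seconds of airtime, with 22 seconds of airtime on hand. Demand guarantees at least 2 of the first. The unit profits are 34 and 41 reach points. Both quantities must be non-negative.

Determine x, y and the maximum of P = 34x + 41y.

x = 2, y = 1, maximum P = 109

Feasible corners and P = 34x + 41y:
  (11/4, 0) → P = 187/2
  (2, 0) → P = 68
  (2, 1) → P = 109

The optimum lies where 8x + 6y = 22 and x = 2.
Solving simultaneously gives x = 2, y = 1.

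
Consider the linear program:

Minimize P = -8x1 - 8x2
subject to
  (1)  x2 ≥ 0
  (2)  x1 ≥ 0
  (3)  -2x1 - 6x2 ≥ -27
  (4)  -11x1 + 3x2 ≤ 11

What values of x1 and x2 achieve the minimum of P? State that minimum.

x1 = 27/2, x2 = 0, minimum P = -108

Feasible corners and P = -8x1 - 8x2:
  (0, 0) → P = 0
  (27/2, 0) → P = -108
  (0, 11/3) → P = -88/3
  (5/24, 319/72) → P = -334/9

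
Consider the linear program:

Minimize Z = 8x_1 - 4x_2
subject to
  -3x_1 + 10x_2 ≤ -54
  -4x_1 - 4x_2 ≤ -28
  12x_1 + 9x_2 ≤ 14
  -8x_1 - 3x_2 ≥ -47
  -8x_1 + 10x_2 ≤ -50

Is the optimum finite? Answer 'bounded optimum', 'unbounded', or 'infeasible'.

infeasible

The boundaries -3x_1 + 10x_2 = -54 and 12x_1 + 9x_2 = 14 meet at (626/147, -202/49), but that point violates -4x_1 - 4x_2 ≤ -28. Every candidate vertex is excluded by some other constraint, so the feasible region is empty.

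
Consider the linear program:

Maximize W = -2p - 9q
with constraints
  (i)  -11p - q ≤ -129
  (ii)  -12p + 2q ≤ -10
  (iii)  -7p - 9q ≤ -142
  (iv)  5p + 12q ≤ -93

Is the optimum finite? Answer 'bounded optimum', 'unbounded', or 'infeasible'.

From the feasible point (847/13, -1361/39), moving in the direction (9, -7) keeps every constraint satisfied while W increases without bound.

unbounded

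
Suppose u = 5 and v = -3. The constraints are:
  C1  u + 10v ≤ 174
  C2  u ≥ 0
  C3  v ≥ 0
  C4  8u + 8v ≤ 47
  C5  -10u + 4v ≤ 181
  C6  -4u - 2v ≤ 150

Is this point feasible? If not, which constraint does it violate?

Constraint C3: v = -3, which is not ≥ 0. All other constraints are satisfied.

not feasible — violates C3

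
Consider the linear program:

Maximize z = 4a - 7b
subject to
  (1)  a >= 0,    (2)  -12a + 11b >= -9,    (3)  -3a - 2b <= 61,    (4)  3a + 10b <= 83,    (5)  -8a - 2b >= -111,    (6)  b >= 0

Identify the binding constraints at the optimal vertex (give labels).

Extreme points and z = 4a - 7b:
  (0, 83/10) → z = -581/10
  (0, 0) → z = 0
  (59/9, 19/3) → z = -163/9
  (3/4, 0) → z = 3

The maximum is at (3/4, 0). Substituting into each constraint, equality holds for (2) and (6); the remaining constraints have slack.

(2) and (6)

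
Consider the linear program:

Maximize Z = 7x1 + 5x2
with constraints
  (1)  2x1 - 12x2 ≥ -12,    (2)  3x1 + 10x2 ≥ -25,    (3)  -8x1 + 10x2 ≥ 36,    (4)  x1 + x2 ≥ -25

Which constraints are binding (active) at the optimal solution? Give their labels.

Feasible corners and Z = 7x1 + 5x2:
  (-15/2, -1/4) → Z = -215/4
  (-78/19, 6/19) → Z = -516/19
  (-61/11, -46/55) → Z = -43

The maximum is at (-78/19, 6/19). Substituting into each constraint, equality holds for (1) and (3); the remaining constraints have slack.

(1) and (3)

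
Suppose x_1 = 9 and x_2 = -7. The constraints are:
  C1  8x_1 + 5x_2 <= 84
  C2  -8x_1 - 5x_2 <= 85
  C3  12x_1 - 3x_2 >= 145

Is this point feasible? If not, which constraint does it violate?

Constraint C3: 12x_1 - 3x_2 = 129, which is not ≥ 145. All other constraints are satisfied.

not feasible — violates C3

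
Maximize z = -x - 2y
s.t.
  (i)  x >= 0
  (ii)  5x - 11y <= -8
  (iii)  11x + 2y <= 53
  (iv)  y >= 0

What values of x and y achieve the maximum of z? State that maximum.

x = 0, y = 8/11, maximum z = -16/11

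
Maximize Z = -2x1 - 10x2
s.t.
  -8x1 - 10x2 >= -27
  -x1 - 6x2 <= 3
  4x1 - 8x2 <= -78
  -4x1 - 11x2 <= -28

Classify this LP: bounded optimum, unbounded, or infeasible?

bounded optimum

Extreme points and Z = -2x1 - 10x2:
  (-141/26, 183/26) → Z = -774/13
  (-317/38, 106/19) → Z = -743/19
The feasible region has finitely many vertices and no improving ray; the maximum is -743/19 at (-317/38, 106/19).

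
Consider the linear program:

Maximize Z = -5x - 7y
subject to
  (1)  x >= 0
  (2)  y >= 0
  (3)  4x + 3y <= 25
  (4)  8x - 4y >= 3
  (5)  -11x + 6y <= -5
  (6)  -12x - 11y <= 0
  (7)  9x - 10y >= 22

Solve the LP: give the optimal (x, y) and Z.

Vertices and Z = -5x - 7y:
  (25/4, 0) → Z = -125/4
  (22/9, 0) → Z = -110/9
  (316/67, 137/67) → Z = -2539/67

The binding constraints are y = 0 and 9x - 10y = 22.
Solving simultaneously gives x = 22/9, y = 0.

x = 22/9, y = 0, maximum Z = -110/9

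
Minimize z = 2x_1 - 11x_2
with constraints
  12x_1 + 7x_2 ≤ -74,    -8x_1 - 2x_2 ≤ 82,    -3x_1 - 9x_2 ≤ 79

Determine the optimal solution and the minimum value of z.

Corner points and z = 2x_1 - 11x_2:
  (-213/16, 49/4) → z = -1291/8
  (-113/87, -242/29) → z = 7760/87
  (-290/33, -193/33) → z = 1543/33

At the optimal vertex, 12x_1 + 7x_2 = -74 and -8x_1 - 2x_2 = 82.
Solving simultaneously gives x_1 = -213/16, x_2 = 49/4.

x_1 = -213/16, x_2 = 49/4, minimum z = -1291/8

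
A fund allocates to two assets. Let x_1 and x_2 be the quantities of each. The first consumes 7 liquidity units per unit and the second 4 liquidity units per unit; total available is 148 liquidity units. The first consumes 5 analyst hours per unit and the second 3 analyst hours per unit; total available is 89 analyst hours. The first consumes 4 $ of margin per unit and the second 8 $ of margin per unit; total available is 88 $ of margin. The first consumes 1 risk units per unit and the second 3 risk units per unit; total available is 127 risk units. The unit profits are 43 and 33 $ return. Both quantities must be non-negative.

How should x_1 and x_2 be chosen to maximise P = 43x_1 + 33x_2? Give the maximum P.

Vertices and P = 43x_1 + 33x_2:
  (0, 0) → P = 0
  (0, 11) → P = 363
  (89/5, 0) → P = 3827/5
  (16, 3) → P = 787

The binding constraints are 5x_1 + 3x_2 = 89 and 4x_1 + 8x_2 = 88.
Solving simultaneously gives x_1 = 16, x_2 = 3.

x_1 = 16, x_2 = 3, maximum P = 787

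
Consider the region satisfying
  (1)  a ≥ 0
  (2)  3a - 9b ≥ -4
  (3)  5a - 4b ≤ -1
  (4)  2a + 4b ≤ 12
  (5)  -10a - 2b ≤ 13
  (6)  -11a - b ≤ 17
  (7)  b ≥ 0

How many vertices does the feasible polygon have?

3

The feasible vertices (each the meet of two boundaries and inside every other half-plane) are:
  (0, 4/9)
  (0, 1/4)
  (7/33, 17/33)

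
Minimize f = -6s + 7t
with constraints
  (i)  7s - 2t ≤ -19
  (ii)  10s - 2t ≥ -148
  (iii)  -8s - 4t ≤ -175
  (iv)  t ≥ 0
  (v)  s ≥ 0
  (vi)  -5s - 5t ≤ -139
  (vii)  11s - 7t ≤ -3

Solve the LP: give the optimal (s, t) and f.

s = 137/22, t = 1377/44, minimum f = 7995/44

Feasible corners and f = -6s + 7t:
  (137/22, 1377/44) → f = 7995/44
  (0, 74) → f = 518
  (0, 175/4) → f = 1225/4
The feasible region is unbounded (it extends along (2, 7), (1, 5)), but f strictly increases along every unbounded feasible direction, so there is no improving ray and the minimum is attained at a vertex.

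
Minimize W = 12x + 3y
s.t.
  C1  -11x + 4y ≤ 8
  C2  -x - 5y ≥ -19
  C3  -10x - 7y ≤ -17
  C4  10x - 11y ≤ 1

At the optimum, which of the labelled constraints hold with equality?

Feasible corners and W = 12x + 3y:
  (36/59, 217/59) → W = 1083/59
  (4/39, 89/39) → W = 105/13
  (214/61, 189/61) → W = 3135/61
  (97/90, 8/9) → W = 78/5

The minimum is at (4/39, 89/39). Substituting into each constraint, equality holds for C1 and C3; the remaining constraints have slack.

C1 and C3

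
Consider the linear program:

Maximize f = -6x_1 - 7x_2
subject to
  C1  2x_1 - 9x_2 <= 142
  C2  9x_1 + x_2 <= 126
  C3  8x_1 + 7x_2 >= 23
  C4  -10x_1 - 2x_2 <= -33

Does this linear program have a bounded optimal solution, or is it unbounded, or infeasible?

bounded optimum

Vertices and f = -6x_1 - 7x_2:
  (1276/83, -1026/83) → f = -474/83
  (1201/86, -545/43) → f = 212/43
  (185/54, -17/27) → f = -436/27
The feasible region has finitely many vertices and no improving ray; the maximum is 212/43 at (1201/86, -545/43).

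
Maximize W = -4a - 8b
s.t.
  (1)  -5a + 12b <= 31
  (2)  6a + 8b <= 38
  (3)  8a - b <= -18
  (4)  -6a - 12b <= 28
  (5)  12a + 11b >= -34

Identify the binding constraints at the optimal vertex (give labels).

Extreme points and W = -4a - 8b:
  (-185/91, 158/91) → W = -524/91
  (-749/199, 202/199) → W = 1380/199
  (-58/25, -14/25) → W = 344/25

The maximum is at (-58/25, -14/25). Substituting into each constraint, equality holds for (3) and (5); the remaining constraints have slack.

(3) and (5)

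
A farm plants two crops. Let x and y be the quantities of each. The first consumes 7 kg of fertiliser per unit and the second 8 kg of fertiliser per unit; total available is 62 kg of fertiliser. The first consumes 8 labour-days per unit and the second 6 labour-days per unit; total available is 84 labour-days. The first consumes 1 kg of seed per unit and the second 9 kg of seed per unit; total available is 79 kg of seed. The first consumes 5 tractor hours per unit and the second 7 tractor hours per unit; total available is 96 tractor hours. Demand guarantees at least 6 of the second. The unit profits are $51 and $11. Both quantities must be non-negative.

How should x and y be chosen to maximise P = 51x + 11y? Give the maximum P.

Extreme points and P = 51x + 11y:
  (0, 31/4) → P = 341/4
  (0, 6) → P = 66
  (2, 6) → P = 168

x = 2, y = 6, maximum P = 168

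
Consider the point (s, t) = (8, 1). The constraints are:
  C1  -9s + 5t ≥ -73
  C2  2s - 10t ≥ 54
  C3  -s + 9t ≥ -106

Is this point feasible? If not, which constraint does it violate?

Constraint C2: 2s - 10t = 6, which is not ≥ 54. All other constraints are satisfied.

not feasible — violates C2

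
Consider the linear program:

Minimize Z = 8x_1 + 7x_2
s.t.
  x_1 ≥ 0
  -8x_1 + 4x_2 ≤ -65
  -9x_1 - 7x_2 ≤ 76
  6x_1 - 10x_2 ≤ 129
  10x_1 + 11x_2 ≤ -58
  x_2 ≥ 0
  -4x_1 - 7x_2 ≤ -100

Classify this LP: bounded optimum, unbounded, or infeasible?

infeasible

The boundaries -8x_1 + 4x_2 = -65 and -4x_1 - 7x_2 = -100 meet at (95/8, 15/2), but that point violates 10x_1 + 11x_2 ≤ -58. Every candidate vertex is excluded by some other constraint, so the feasible region is empty.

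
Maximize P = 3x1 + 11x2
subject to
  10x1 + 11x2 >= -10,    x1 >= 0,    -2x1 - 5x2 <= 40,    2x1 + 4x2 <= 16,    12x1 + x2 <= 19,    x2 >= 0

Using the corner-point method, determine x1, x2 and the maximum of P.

Vertices and P = 3x1 + 11x2:
  (0, 4) → P = 44
  (0, 0) → P = 0
  (30/23, 77/23) → P = 937/23
  (19/12, 0) → P = 19/4

The optimum lies where x1 = 0 and 2x1 + 4x2 = 16.
Solving simultaneously gives x1 = 0, x2 = 4.

x1 = 0, x2 = 4, maximum P = 44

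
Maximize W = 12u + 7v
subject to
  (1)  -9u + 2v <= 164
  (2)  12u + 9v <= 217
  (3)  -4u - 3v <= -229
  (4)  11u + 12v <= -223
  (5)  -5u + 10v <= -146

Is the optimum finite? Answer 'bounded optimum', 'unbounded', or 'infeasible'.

Constraints 12u + 9v ≤ 217 and -4u - 3v ≤ -229 have parallel boundaries but demand opposite sides — no point can satisfy both, so the region is empty.

infeasible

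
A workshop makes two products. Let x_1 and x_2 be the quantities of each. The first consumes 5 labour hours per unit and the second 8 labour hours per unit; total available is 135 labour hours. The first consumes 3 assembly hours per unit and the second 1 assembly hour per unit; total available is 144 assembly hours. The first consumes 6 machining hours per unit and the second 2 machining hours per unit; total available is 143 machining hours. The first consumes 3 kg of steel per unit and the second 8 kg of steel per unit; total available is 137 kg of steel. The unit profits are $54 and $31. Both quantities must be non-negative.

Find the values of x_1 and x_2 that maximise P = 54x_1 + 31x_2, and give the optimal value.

Vertices and P = 54x_1 + 31x_2:
  (0, 0) → P = 0
  (0, 135/8) → P = 4185/8
  (143/6, 0) → P = 1287
  (23, 5/2) → P = 2639/2

The binding constraints are 5x_1 + 8x_2 = 135 and 6x_1 + 2x_2 = 143.
Solving simultaneously gives x_1 = 23, x_2 = 5/2.

x_1 = 23, x_2 = 5/2, maximum P = 2639/2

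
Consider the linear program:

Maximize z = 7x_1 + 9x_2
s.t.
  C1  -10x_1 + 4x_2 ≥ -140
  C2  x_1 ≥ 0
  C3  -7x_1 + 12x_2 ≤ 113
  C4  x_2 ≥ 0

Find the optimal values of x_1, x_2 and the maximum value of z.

x_1 = 533/23, x_2 = 1055/46, maximum z = 16957/46

Feasible corners and z = 7x_1 + 9x_2:
  (533/23, 1055/46) → z = 16957/46
  (14, 0) → z = 98
  (0, 113/12) → z = 339/4
  (0, 0) → z = 0

At the optimal vertex, -10x_1 + 4x_2 = -140 and -7x_1 + 12x_2 = 113.
Solving simultaneously gives x_1 = 533/23, x_2 = 1055/46.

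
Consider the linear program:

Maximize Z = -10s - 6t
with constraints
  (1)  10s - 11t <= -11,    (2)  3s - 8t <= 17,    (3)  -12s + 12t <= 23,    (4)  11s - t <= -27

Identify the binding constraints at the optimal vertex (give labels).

Extreme points and Z = -10s - 6t:
  (-275/47, -203/47) → Z = 3968/47
  (-286/111, -149/111) → Z = 3754/111
  (-97/15, -91/20) → Z = 2759/30
  (-301/120, -71/120) → Z = 859/30

The maximum is at (-97/15, -91/20). Substituting into each constraint, equality holds for (2) and (3); the remaining constraints have slack.

(2) and (3)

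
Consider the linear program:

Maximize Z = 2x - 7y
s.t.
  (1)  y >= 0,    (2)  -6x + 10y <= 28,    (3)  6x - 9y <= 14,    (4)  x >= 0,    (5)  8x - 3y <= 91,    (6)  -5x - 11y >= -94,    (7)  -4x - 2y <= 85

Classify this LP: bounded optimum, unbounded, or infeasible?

bounded optimum

Corner points and Z = 2x - 7y:
  (7/3, 0) → Z = 14/3
  (0, 0) → Z = 0
  (0, 14/5) → Z = -98/5
  (158/29, 176/29) → Z = -916/29
  (1000/111, 494/111) → Z = -486/37
The feasible region has finitely many vertices and no improving ray; the maximum is 14/3 at (7/3, 0).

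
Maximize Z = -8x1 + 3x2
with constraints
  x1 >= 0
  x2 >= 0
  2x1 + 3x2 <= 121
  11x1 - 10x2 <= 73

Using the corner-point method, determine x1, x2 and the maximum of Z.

Feasible corners and Z = -8x1 + 3x2:
  (0, 0) → Z = 0
  (0, 121/3) → Z = 121
  (73/11, 0) → Z = -584/11
  (1429/53, 1185/53) → Z = -7877/53

The binding constraints are x1 = 0 and 2x1 + 3x2 = 121.
Solving simultaneously gives x1 = 0, x2 = 121/3.

x1 = 0, x2 = 121/3, maximum Z = 121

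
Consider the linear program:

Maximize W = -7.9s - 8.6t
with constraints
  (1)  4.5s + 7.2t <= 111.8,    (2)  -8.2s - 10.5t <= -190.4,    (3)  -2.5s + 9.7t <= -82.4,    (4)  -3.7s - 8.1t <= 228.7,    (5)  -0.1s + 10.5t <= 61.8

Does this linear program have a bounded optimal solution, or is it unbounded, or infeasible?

bounded optimum

Extreme points and W = -7.9s - 8.6t:
  (167774/6165, -1826/1233) → W = -2078161/10275
  (28358/109, -144281/981) → W = -3877186/4905
  (271208/10579, -19968/10579) → W = -9854092/52895
  (131453/919, -85994/919) → W = -2989303/9190
The feasible region has finitely many vertices and no improving ray; the maximum is -9854092/52895 at (271208/10579, -19968/10579).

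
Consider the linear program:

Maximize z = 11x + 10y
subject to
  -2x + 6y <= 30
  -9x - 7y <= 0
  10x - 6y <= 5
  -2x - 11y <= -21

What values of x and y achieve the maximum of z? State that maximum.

x = 35/8, y = 155/24, maximum z = 2705/24

Feasible corners and z = 11x + 10y:
  (-105/34, 135/34) → z = 195/34
  (35/8, 155/24) → z = 2705/24
  (-147/85, 189/85) → z = 273/85
  (181/122, 100/61) → z = 3991/122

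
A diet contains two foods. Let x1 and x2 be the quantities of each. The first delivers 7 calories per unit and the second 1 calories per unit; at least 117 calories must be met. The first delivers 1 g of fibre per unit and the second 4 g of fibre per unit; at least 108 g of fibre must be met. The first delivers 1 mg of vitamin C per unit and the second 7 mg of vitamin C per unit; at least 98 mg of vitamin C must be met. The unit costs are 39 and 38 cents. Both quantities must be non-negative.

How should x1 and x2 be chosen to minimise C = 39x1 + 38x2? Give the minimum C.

x1 = 40/3, x2 = 71/3, minimum C = 4258/3

Vertices and C = 39x1 + 38x2:
  (0, 117) → C = 4446
  (108, 0) → C = 4212
  (40/3, 71/3) → C = 4258/3
The feasible region is unbounded (it extends along (0, 1), (1, 0)), but C strictly increases along every unbounded feasible direction, so there is no improving ray and the minimum is attained at a vertex.

At the optimal vertex, 7x1 + x2 = 117 and x1 + 4x2 = 108.
Solving simultaneously gives x1 = 40/3, x2 = 71/3.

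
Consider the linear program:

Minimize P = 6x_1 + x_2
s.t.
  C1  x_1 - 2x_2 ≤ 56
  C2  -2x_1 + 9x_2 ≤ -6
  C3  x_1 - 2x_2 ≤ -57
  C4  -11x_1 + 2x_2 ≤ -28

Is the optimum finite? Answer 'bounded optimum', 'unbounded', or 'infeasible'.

infeasible

The boundaries x_1 - 2x_2 = 56 and -2x_1 + 9x_2 = -6 meet at (492/5, 106/5), but that point violates x_1 - 2x_2 ≤ -57. Every candidate vertex is excluded by some other constraint, so the feasible region is empty.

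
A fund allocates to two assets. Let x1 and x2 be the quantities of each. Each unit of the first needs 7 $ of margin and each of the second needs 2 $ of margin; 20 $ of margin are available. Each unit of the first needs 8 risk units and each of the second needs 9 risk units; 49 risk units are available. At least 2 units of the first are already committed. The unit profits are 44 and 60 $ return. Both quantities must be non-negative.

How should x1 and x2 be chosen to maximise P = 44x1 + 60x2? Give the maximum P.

Feasible corners and P = 44x1 + 60x2:
  (20/7, 0) → P = 880/7
  (2, 0) → P = 88
  (2, 3) → P = 268

The optimum lies where 7x1 + 2x2 = 20 and x1 = 2.
Solving simultaneously gives x1 = 2, x2 = 3.

x1 = 2, x2 = 3, maximum P = 268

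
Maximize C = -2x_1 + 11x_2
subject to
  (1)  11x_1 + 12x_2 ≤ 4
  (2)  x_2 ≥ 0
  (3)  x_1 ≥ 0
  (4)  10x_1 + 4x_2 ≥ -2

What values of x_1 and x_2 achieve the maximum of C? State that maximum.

Vertices and C = -2x_1 + 11x_2:
  (4/11, 0) → C = -8/11
  (0, 1/3) → C = 11/3
  (0, 0) → C = 0

x_1 = 0, x_2 = 1/3, maximum C = 11/3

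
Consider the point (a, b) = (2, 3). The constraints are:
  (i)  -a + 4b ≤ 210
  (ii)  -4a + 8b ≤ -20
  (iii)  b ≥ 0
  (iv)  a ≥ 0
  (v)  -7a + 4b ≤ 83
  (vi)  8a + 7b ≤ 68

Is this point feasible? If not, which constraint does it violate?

not feasible — violates (ii)

Constraint (ii): -4a + 8b = 16, which is not ≤ -20. All other constraints are satisfied.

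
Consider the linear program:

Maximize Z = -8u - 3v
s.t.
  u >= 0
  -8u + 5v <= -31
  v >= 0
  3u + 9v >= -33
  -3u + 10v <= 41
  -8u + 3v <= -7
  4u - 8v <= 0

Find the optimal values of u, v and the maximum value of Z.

u = 62/11, v = 31/11, maximum Z = -589/11

Feasible corners and Z = -8u - 3v:
  (103/13, 421/65) → Z = -5383/65
  (62/11, 31/11) → Z = -589/11
  (41/2, 41/4) → Z = -779/4

At the optimal vertex, -8u + 5v = -31 and 4u - 8v = 0.
Solving simultaneously gives u = 62/11, v = 31/11.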